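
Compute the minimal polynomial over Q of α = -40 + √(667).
m_α(x) = x^2 + 80x + 933

From α + 40 = √(667), squaring gives (α + 40)^2 = 667, i.e. α^2 + 80α + 1600 = 667, so α^2 + 80α + 933 = 0. The discriminant of x^2 + 80x + 933 is (80)^2 - 4·(933) = 6400 - 3732 = 2668, and 4·(667) is not a perfect square in Q since 667 is squarefree and ≠ 1. Hence x^2 + 80x + 933 is irreducible over Q and is the minimal polynomial of α.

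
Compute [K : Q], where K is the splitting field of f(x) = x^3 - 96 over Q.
[K : Q] = 6

The roots of x^3 - 96 are ∛96, ω∛96, ω^2∛96 where ω = e^(2πi/3) is a primitive cube root of unity, so K = Q(∛96, ω). Now [Q(∛96):Q] = 3 (since 96 is not a perfect cube, x^3 - 96 is irreducible) and [Q(ω):Q] = 2. Both 2 and 3 divide [K:Q], and [K:Q] ≤ 3·2 = 6, so [K:Q] = 6. (Equivalently: Q(∛96) ⊂ R but ω ∉ R, so [K : Q(∛96)] = 2.)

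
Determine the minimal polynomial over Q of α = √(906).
m_α(x) = x^2 - 906

α satisfies α^2 - 906 = 0, so x^2 - 906 annihilates α. Since d = 906 is squarefree and ≠ 1, it is not a perfect square in Q, so x^2 - 906 has no rational root and is therefore irreducible over Q (a degree-2 polynomial over a field is irreducible iff it has no root). Hence m_α(x) = x^2 - 906.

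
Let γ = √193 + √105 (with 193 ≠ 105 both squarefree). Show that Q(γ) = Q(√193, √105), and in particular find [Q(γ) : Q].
[Q(γ) : Q] = 4 (equivalently, Q(γ) = Q(√193, √105))

Obviously Q(γ) ⊆ Q(√193, √105), and [Q(√193, √105):Q] = 4 (since 193, 105 are distinct squarefree integers > 1 with 20265 not a perfect square). To show equality we compute the minimal polynomial of γ. From γ = √193 + √105: γ^2 = 193 + 2√(20265) + 105 = 298 + 2√(20265), so γ^2 - 298 = 2√(20265); squaring, (γ^2 - 298)^2 = 4·20265, i.e. γ^4 - 596γ^2 + 88804 - 81060 = 0, i.e. γ^4 - 596γ^2 + 7744 = 0. So γ is a root of x^4 - 596x^2 + 7744. This polynomial is irreducible over Q: it has no rational root (each ±√193 ± √105 is irrational), and any factorization into two quadratics over Q would force √(20265) ∈ Q (pairing opposite roots) or √193, √105 ∈ Q (other pairings), all impossible. Hence [Q(γ):Q] = 4 = [Q(√193, √105):Q], so Q(γ) = Q(√193, √105).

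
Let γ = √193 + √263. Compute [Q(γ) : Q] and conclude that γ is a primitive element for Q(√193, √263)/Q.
[Q(γ) : Q] = 4 (equivalently, Q(γ) = Q(√193, √263))

Obviously Q(γ) ⊆ Q(√193, √263), and [Q(√193, √263):Q] = 4 (since 193, 263 are distinct squarefree integers > 1 with 50759 not a perfect square). To show equality we compute the minimal polynomial of γ. From γ = √193 + √263: γ^2 = 193 + 2√(50759) + 263 = 456 + 2√(50759), so γ^2 - 456 = 2√(50759); squaring, (γ^2 - 456)^2 = 4·50759, i.e. γ^4 - 912γ^2 + 207936 - 203036 = 0, i.e. γ^4 - 912γ^2 + 4900 = 0. So γ is a root of x^4 - 912x^2 + 4900. This polynomial is irreducible over Q: it has no rational root (each ±√193 ± √263 is irrational), and any factorization into two quadratics over Q would force √(50759) ∈ Q (pairing opposite roots) or √193, √263 ∈ Q (other pairings), all impossible. Hence [Q(γ):Q] = 4 = [Q(√193, √263):Q], so Q(γ) = Q(√193, √263).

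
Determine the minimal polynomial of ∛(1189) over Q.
m_α(x) = x^3 - 1189

α satisfies α^3 = 1189, so x^3 - 1189 annihilates α. By the rational root test, a rational root p/q (in lowest terms) of x^3 - 1189 would satisfy p^3 = 1189 q^3, forcing q = 1 and p^3 = 1189; but 1189 is not a perfect cube, contradiction. A monic cubic over Q with no rational root is irreducible (any nontrivial factorization would include a linear factor). Hence x^3 - 1189 is the minimal polynomial of α, and in particular [Q(α):Q] = 3.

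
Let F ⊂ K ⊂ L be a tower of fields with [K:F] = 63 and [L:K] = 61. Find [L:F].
[L:F] = 3843

The tower law says that for any tower of field extensions F ⊂ K ⊂ L with finite degrees, [L:F] = [L:K] · [K:F]. Here this gives [L:F] = 61 · 63 = 3843.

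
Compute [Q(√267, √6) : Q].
[Q(√267, √6) : Q] = 4

[Q(√267):Q] = 2 (min poly x^2 - 267, irreducible since 267 is squarefree > 1). For the top step, suppose √6 ∈ Q(√267), say √6 = c + d√267 with c, d ∈ Q. Squaring: 6 = c^2 + 267d^2 + 2cd√267. Since √267 ∉ Q this forces 2cd = 0. If d = 0 then √6 = c ∈ Q, contradicting 6 squarefree > 1. If c = 0 then 6 = 267d^2, so 267·6 = (267d)^2 is a perfect square in Q — but 267·6 = 1602 is not a perfect square (since 267 and 6 are distinct squarefree integers). Contradiction. Hence √6 ∉ Q(√267), so x^2 - 6 stays irreducible over Q(√267) and [Q(√267, √6) : Q(√267)] = 2. By the tower law, [Q(√267, √6) : Q] = 2 · 2 = 4.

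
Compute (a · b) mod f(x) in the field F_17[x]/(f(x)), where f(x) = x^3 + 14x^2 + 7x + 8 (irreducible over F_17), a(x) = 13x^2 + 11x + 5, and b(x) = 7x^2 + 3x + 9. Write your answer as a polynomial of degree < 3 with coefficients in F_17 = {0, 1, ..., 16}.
a · b ≡ x^2 + 12x + 10 (mod f(x))

Multiply in F_17[x]: a(x)·b(x) = (13x^2 + 11x + 5)·(7x^2 + 3x + 9) = 6x^4 + 14x^3 + 15x^2 + 12x + 11. This has degree ≥ 3, so divide by f(x) over F_17: 6x^4 + 14x^3 + 15x^2 + 12x + 11 = (6x + 15)·(x^3 + 14x^2 + 7x + 8) + (x^2 + 12x + 10). Hence a·b ≡ x^2 + 12x + 10 (mod f). (F_17[x]/(f) is a field with 17^3 = 4913 elements since f is irreducible of degree 3.)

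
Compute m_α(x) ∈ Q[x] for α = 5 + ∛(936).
m_α(x) = x^3 - 15x^2 + 75x - 1061

Set β = α - 5 = ∛(936), so β^3 = 936. Then (α - 5)^3 - 936 = 0, i.e. α is a root of g(x) = (x - 5)^3 - 936 = x^3 - 15x^2 + 75x - 1061. Since g(x) = h(x - 5) where h(x) = x^3 - 936, and h is irreducible over Q (because 936 is not a perfect cube, so h has no rational root, and a monic cubic with no rational root is irreducible), g is also irreducible (irreducibility is preserved under the substitution x → x - 5). Hence m_α(x) = x^3 - 15x^2 + 75x - 1061.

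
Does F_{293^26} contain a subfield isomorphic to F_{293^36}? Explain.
No: F_{293^36} is not a subfield of F_{293^26}

F_{p^m} embeds in F_{p^n} iff m | n. Here 36 ∤ 26 (since 26 = 0·36 + 26 with remainder 26 ≠ 0), so F_{293^36} is not a subfield of F_{293^26}. Equivalently: if it were, the tower law would give 36 = [F_{293^36}:F_293] dividing [F_{293^26}:F_293] = 26, contradiction.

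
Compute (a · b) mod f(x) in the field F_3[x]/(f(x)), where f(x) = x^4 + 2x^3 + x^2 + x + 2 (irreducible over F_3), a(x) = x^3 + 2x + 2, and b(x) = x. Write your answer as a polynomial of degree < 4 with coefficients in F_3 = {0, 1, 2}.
a · b ≡ x^3 + x^2 + x + 1 (mod f(x))

Multiply in F_3[x]: a(x)·b(x) = (x^3 + 2x + 2)·(x) = x^4 + 2x^2 + 2x. This has degree ≥ 4, so divide by f(x) over F_3: x^4 + 2x^2 + 2x = (1)·(x^4 + 2x^3 + x^2 + x + 2) + (x^3 + x^2 + x + 1). Hence a·b ≡ x^3 + x^2 + x + 1 (mod f). (F_3[x]/(f) is a field with 3^4 = 81 elements since f is irreducible of degree 4.)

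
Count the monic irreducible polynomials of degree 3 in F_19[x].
There are 2280 monic irreducible polynomials of degree 3 over F_19

Each element of F_{19^3} that lies in no proper subfield is a root of exactly one monic irreducible of degree 3 over F_19, and each such polynomial has 3 distinct roots in F_{19^3}. By Möbius inversion the count is N_19(3) = (1/3) Σ_{d|3} μ(3/d) · 19^d = (1/3)(μ(3)·19^1 + μ(1)·19^3) = 6840/3 = 2280.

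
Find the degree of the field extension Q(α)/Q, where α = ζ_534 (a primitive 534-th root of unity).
[Q(α):Q] = 176

The minimal polynomial of ζ_534 over Q is the 534-th cyclotomic polynomial Φ_534(x), which is irreducible over Q and has degree φ(534) = 176. Hence [Q(α):Q] = φ(534) = 176.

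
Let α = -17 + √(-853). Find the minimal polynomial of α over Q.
m_α(x) = x^2 + 34x + 1142

From α + 17 = √(-853), squaring gives (α + 17)^2 = -853, i.e. α^2 + 34α + 289 = -853, so α^2 + 34α + 1142 = 0. The discriminant of x^2 + 34x + 1142 is (34)^2 - 4·(1142) = 1156 - 4568 = -3412, and 4·(-853) is not a perfect square in Q since -853 is squarefree and ≠ 1. Hence x^2 + 34x + 1142 is irreducible over Q and is the minimal polynomial of α.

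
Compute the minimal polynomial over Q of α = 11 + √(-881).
m_α(x) = x^2 - 22x + 1002

From α - 11 = √(-881), squaring gives (α - 11)^2 = -881, i.e. α^2 - 22α + 121 = -881, so α^2 - 22α + 1002 = 0. The discriminant of x^2 - 22x + 1002 is (-22)^2 - 4·(1002) = 484 - 4008 = -3524, and 4·(-881) is not a perfect square in Q since -881 is squarefree and ≠ 1. Hence x^2 - 22x + 1002 is irreducible over Q and is the minimal polynomial of α.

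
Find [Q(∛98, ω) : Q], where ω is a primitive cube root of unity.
[Q(∛98, ω) : Q] = 6

[Q(∛98):Q] = 3 (min poly x^3 - 98, irreducible since 98 is not a perfect cube). [Q(ω):Q] = 2 (min poly x^2 + x + 1). Since Q(∛98) ⊂ R and ω ∉ R, we have ω ∉ Q(∛98), so x^2 + x + 1 remains irreducible over Q(∛98) and [Q(∛98, ω) : Q(∛98)] = 2. By the tower law, [Q(∛98, ω) : Q] = 3 · 2 = 6. (In fact Q(∛98, ω) is the splitting field of x^3 - 98 over Q.)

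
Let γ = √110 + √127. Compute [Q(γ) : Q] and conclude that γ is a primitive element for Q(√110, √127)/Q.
[Q(γ) : Q] = 4 (equivalently, Q(γ) = Q(√110, √127))

Obviously Q(γ) ⊆ Q(√110, √127), and [Q(√110, √127):Q] = 4 (since 110, 127 are distinct squarefree integers > 1 with 13970 not a perfect square). To show equality we compute the minimal polynomial of γ. From γ = √110 + √127: γ^2 = 110 + 2√(13970) + 127 = 237 + 2√(13970), so γ^2 - 237 = 2√(13970); squaring, (γ^2 - 237)^2 = 4·13970, i.e. γ^4 - 474γ^2 + 56169 - 55880 = 0, i.e. γ^4 - 474γ^2 + 289 = 0. So γ is a root of x^4 - 474x^2 + 289. This polynomial is irreducible over Q: it has no rational root (each ±√110 ± √127 is irrational), and any factorization into two quadratics over Q would force √(13970) ∈ Q (pairing opposite roots) or √110, √127 ∈ Q (other pairings), all impossible. Hence [Q(γ):Q] = 4 = [Q(√110, √127):Q], so Q(γ) = Q(√110, √127).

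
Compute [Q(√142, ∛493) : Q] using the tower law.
[Q(√142, ∛493) : Q] = 6

Let L = Q(√142, ∛493). Since Q(√142) ⊂ L and [Q(√142):Q] = 2, the tower law gives 2 | [L:Q]. Likewise Q(∛493) ⊂ L with [Q(∛493):Q] = 3 (because 493 is not a perfect cube), so 3 | [L:Q]. As gcd(2,3) = 1, [L:Q] is divisible by 6. Conversely L is generated over Q by √142 and ∛493, so [L:Q] ≤ 2·3 = 6. Therefore [Q(√142, ∛493) : Q] = 6.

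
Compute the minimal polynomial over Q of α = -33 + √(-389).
m_α(x) = x^2 + 66x + 1478

From α + 33 = √(-389), squaring gives (α + 33)^2 = -389, i.e. α^2 + 66α + 1089 = -389, so α^2 + 66α + 1478 = 0. The discriminant of x^2 + 66x + 1478 is (66)^2 - 4·(1478) = 4356 - 5912 = -1556, and 4·(-389) is not a perfect square in Q since -389 is squarefree and ≠ 1. Hence x^2 + 66x + 1478 is irreducible over Q and is the minimal polynomial of α.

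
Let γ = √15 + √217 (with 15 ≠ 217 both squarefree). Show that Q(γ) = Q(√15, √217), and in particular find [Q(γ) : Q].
[Q(γ) : Q] = 4 (equivalently, Q(γ) = Q(√15, √217))

Obviously Q(γ) ⊆ Q(√15, √217), and [Q(√15, √217):Q] = 4 (since 15, 217 are distinct squarefree integers > 1 with 3255 not a perfect square). To show equality we compute the minimal polynomial of γ. From γ = √15 + √217: γ^2 = 15 + 2√(3255) + 217 = 232 + 2√(3255), so γ^2 - 232 = 2√(3255); squaring, (γ^2 - 232)^2 = 4·3255, i.e. γ^4 - 464γ^2 + 53824 - 13020 = 0, i.e. γ^4 - 464γ^2 + 40804 = 0. So γ is a root of x^4 - 464x^2 + 40804. This polynomial is irreducible over Q: it has no rational root (each ±√15 ± √217 is irrational), and any factorization into two quadratics over Q would force √(3255) ∈ Q (pairing opposite roots) or √15, √217 ∈ Q (other pairings), all impossible. Hence [Q(γ):Q] = 4 = [Q(√15, √217):Q], so Q(γ) = Q(√15, √217).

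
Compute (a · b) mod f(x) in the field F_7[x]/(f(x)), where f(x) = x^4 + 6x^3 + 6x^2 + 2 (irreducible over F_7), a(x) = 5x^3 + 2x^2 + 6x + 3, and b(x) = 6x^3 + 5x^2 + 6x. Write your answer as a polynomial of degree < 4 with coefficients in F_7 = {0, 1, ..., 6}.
a · b ≡ 6x^3 + 3x^2 + 3x + 4 (mod f(x))

Multiply in F_7[x]: a(x)·b(x) = (5x^3 + 2x^2 + 6x + 3)·(6x^3 + 5x^2 + 6x) = 2x^6 + 2x^5 + 6x^4 + 4x^3 + 2x^2 + 4x. This has degree ≥ 4, so divide by f(x) over F_7: 2x^6 + 2x^5 + 6x^4 + 4x^3 + 2x^2 + 4x = (2x^2 + 4x + 5)·(x^4 + 6x^3 + 6x^2 + 2) + (6x^3 + 3x^2 + 3x + 4). Hence a·b ≡ 6x^3 + 3x^2 + 3x + 4 (mod f). (F_7[x]/(f) is a field with 7^4 = 2401 elements since f is irreducible of degree 4.)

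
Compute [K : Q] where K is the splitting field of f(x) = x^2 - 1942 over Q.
[K : Q] = 2

f(x) = x^2 - 1942 factors as (x - √1942)(x + √1942). The splitting field is K = Q(√1942). Since 1942 is squarefree and > 1, it is not a perfect square, so x^2 - 1942 is irreducible over Q and [Q(√1942) : Q] = 2. Hence [K : Q] = 2.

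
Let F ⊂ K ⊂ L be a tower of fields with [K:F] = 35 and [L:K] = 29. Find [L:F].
[L:F] = 1015

The tower law says that for any tower of field extensions F ⊂ K ⊂ L with finite degrees, [L:F] = [L:K] · [K:F]. Here this gives [L:F] = 29 · 35 = 1015.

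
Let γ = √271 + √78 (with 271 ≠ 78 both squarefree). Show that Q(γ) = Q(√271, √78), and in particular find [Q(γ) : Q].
[Q(γ) : Q] = 4 (equivalently, Q(γ) = Q(√271, √78))

Obviously Q(γ) ⊆ Q(√271, √78), and [Q(√271, √78):Q] = 4 (since 271, 78 are distinct squarefree integers > 1 with 21138 not a perfect square). To show equality we compute the minimal polynomial of γ. From γ = √271 + √78: γ^2 = 271 + 2√(21138) + 78 = 349 + 2√(21138), so γ^2 - 349 = 2√(21138); squaring, (γ^2 - 349)^2 = 4·21138, i.e. γ^4 - 698γ^2 + 121801 - 84552 = 0, i.e. γ^4 - 698γ^2 + 37249 = 0. So γ is a root of x^4 - 698x^2 + 37249. This polynomial is irreducible over Q: it has no rational root (each ±√271 ± √78 is irrational), and any factorization into two quadratics over Q would force √(21138) ∈ Q (pairing opposite roots) or √271, √78 ∈ Q (other pairings), all impossible. Hence [Q(γ):Q] = 4 = [Q(√271, √78):Q], so Q(γ) = Q(√271, √78).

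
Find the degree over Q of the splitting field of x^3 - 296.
[K : Q] = 6

The roots of x^3 - 296 are ∛296, ω∛296, ω^2∛296 where ω = e^(2πi/3) is a primitive cube root of unity, so K = Q(∛296, ω). Now [Q(∛296):Q] = 3 (since 296 is not a perfect cube, x^3 - 296 is irreducible) and [Q(ω):Q] = 2. Both 2 and 3 divide [K:Q], and [K:Q] ≤ 3·2 = 6, so [K:Q] = 6. (Equivalently: Q(∛296) ⊂ R but ω ∉ R, so [K : Q(∛296)] = 2.)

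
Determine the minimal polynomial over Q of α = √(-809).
m_α(x) = x^2 + 809

α satisfies α^2 + 809 = 0, so x^2 + 809 annihilates α. Since d = -809 is squarefree and ≠ 1, it is not a perfect square in Q, so x^2 + 809 has no rational root and is therefore irreducible over Q (a degree-2 polynomial over a field is irreducible iff it has no root). Hence m_α(x) = x^2 + 809.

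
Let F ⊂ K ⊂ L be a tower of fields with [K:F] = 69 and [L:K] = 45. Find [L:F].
[L:F] = 3105

The tower law says that for any tower of field extensions F ⊂ K ⊂ L with finite degrees, [L:F] = [L:K] · [K:F]. Here this gives [L:F] = 45 · 69 = 3105.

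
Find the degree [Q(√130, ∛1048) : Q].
[Q(√130, ∛1048) : Q] = 6

Let L = Q(√130, ∛1048). Since Q(√130) ⊂ L and [Q(√130):Q] = 2, the tower law gives 2 | [L:Q]. Likewise Q(∛1048) ⊂ L with [Q(∛1048):Q] = 3 (because 1048 is not a perfect cube), so 3 | [L:Q]. As gcd(2,3) = 1, [L:Q] is divisible by 6. Conversely L is generated over Q by √130 and ∛1048, so [L:Q] ≤ 2·3 = 6. Therefore [Q(√130, ∛1048) : Q] = 6.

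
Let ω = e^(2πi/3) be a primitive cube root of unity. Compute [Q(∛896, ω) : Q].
[Q(∛896, ω) : Q] = 6

[Q(∛896):Q] = 3 (min poly x^3 - 896, irreducible since 896 is not a perfect cube). [Q(ω):Q] = 2 (min poly x^2 + x + 1). Since Q(∛896) ⊂ R and ω ∉ R, we have ω ∉ Q(∛896), so x^2 + x + 1 remains irreducible over Q(∛896) and [Q(∛896, ω) : Q(∛896)] = 2. By the tower law, [Q(∛896, ω) : Q] = 3 · 2 = 6. (In fact Q(∛896, ω) is the splitting field of x^3 - 896 over Q.)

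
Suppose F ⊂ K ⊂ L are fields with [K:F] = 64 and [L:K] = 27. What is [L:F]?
[L:F] = 1728

The tower law says that for any tower of field extensions F ⊂ K ⊂ L with finite degrees, [L:F] = [L:K] · [K:F]. Here this gives [L:F] = 27 · 64 = 1728.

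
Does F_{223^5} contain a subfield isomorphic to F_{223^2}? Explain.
No: F_{223^2} is not a subfield of F_{223^5}

F_{p^m} embeds in F_{p^n} iff m | n. Here 2 ∤ 5 (since 5 = 2·2 + 1 with remainder 1 ≠ 0), so F_{223^2} is not a subfield of F_{223^5}. Equivalently: if it were, the tower law would give 2 = [F_{223^2}:F_223] dividing [F_{223^5}:F_223] = 5, contradiction.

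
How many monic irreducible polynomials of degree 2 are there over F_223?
There are 24753 monic irreducible polynomials of degree 2 over F_223

Each element of F_{223^2} that lies in no proper subfield is a root of exactly one monic irreducible of degree 2 over F_223, and each such polynomial has 2 distinct roots in F_{223^2}. By Möbius inversion the count is N_223(2) = (1/2) Σ_{d|2} μ(2/d) · 223^d = (1/2)(μ(2)·223^1 + μ(1)·223^2) = 49506/2 = 24753.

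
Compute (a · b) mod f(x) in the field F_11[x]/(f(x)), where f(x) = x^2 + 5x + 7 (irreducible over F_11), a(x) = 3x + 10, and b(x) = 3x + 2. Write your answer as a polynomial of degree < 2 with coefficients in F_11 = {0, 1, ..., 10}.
a · b ≡ 2x + 1 (mod f(x))

Multiply in F_11[x]: a(x)·b(x) = (3x + 10)·(3x + 2) = 9x^2 + 3x + 9. This has degree ≥ 2, so divide by f(x) over F_11: 9x^2 + 3x + 9 = (9)·(x^2 + 5x + 7) + (2x + 1). Hence a·b ≡ 2x + 1 (mod f). (F_11[x]/(f) is a field with 11^2 = 121 elements since f is irreducible of degree 2.)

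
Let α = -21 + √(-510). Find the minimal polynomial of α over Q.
m_α(x) = x^2 + 42x + 951

From α + 21 = √(-510), squaring gives (α + 21)^2 = -510, i.e. α^2 + 42α + 441 = -510, so α^2 + 42α + 951 = 0. The discriminant of x^2 + 42x + 951 is (42)^2 - 4·(951) = 1764 - 3804 = -2040, and 4·(-510) is not a perfect square in Q since -510 is squarefree and ≠ 1. Hence x^2 + 42x + 951 is irreducible over Q and is the minimal polynomial of α.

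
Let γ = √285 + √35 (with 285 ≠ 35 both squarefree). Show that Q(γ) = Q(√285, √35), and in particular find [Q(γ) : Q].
[Q(γ) : Q] = 4 (equivalently, Q(γ) = Q(√285, √35))

Obviously Q(γ) ⊆ Q(√285, √35), and [Q(√285, √35):Q] = 4 (since 285, 35 are distinct squarefree integers > 1 with 9975 not a perfect square). To show equality we compute the minimal polynomial of γ. From γ = √285 + √35: γ^2 = 285 + 2√(9975) + 35 = 320 + 2√(9975), so γ^2 - 320 = 2√(9975); squaring, (γ^2 - 320)^2 = 4·9975, i.e. γ^4 - 640γ^2 + 102400 - 39900 = 0, i.e. γ^4 - 640γ^2 + 62500 = 0. So γ is a root of x^4 - 640x^2 + 62500. This polynomial is irreducible over Q: it has no rational root (each ±√285 ± √35 is irrational), and any factorization into two quadratics over Q would force √(9975) ∈ Q (pairing opposite roots) or √285, √35 ∈ Q (other pairings), all impossible. Hence [Q(γ):Q] = 4 = [Q(√285, √35):Q], so Q(γ) = Q(√285, √35).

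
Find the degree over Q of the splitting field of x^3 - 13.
[K : Q] = 6

The roots of x^3 - 13 are ∛13, ω∛13, ω^2∛13 where ω = e^(2πi/3) is a primitive cube root of unity, so K = Q(∛13, ω). Now [Q(∛13):Q] = 3 (since 13 is not a perfect cube, x^3 - 13 is irreducible) and [Q(ω):Q] = 2. Both 2 and 3 divide [K:Q], and [K:Q] ≤ 3·2 = 6, so [K:Q] = 6. (Equivalently: Q(∛13) ⊂ R but ω ∉ R, so [K : Q(∛13)] = 2.)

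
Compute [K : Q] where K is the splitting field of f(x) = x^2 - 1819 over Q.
[K : Q] = 2

f(x) = x^2 - 1819 factors as (x - √1819)(x + √1819). The splitting field is K = Q(√1819). Since 1819 is squarefree and > 1, it is not a perfect square, so x^2 - 1819 is irreducible over Q and [Q(√1819) : Q] = 2. Hence [K : Q] = 2.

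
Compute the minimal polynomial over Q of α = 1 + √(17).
m_α(x) = x^2 - 2x - 16

From α - 1 = √(17), squaring gives (α - 1)^2 = 17, i.e. α^2 - 2α + 1 = 17, so α^2 - 2α - 16 = 0. The discriminant of x^2 - 2x - 16 is (-2)^2 - 4·(-16) = 4 + 64 = 68, and 4·(17) is not a perfect square in Q since 17 is squarefree and ≠ 1. Hence x^2 - 2x - 16 is irreducible over Q and is the minimal polynomial of α.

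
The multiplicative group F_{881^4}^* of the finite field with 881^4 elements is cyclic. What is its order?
|F_{881^4}^*| = 602425897920

F_{881^4} has 881^4 = 602425897921 elements; its multiplicative group consists of all nonzero elements, so |F_{881^4}^*| = 602425897921 - 1 = 602425897920. (It is cyclic since any finite subgroup of the multiplicative group of a field is cyclic.)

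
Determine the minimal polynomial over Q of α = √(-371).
m_α(x) = x^2 + 371

α satisfies α^2 + 371 = 0, so x^2 + 371 annihilates α. Since d = -371 is squarefree and ≠ 1, it is not a perfect square in Q, so x^2 + 371 has no rational root and is therefore irreducible over Q (a degree-2 polynomial over a field is irreducible iff it has no root). Hence m_α(x) = x^2 + 371.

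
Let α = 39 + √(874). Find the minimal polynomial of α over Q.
m_α(x) = x^2 - 78x + 647

From α - 39 = √(874), squaring gives (α - 39)^2 = 874, i.e. α^2 - 78α + 1521 = 874, so α^2 - 78α + 647 = 0. The discriminant of x^2 - 78x + 647 is (-78)^2 - 4·(647) = 6084 - 2588 = 3496, and 4·(874) is not a perfect square in Q since 874 is squarefree and ≠ 1. Hence x^2 - 78x + 647 is irreducible over Q and is the minimal polynomial of α.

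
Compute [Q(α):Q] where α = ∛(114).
[Q(α):Q] = 3

The minimal polynomial of α is x^3 - 114, irreducible over Q since 114 is not a perfect cube (so x^3 - 114 has no rational root). Hence [Q(α):Q] = deg(m_α) = 3.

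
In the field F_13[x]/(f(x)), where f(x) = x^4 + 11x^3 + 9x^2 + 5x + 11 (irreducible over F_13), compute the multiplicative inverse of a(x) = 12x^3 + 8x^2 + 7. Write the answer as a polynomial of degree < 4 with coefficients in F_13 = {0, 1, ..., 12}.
a(x)^(-1) ≡ 5x^3 + 10x^2 + 8x + 11 (mod f(x))

Since f is irreducible over F_13, F_13[x]/(f) is a field and a(x) ≠ 0 has an inverse. Apply the extended Euclidean algorithm to f(x) and a(x) in F_13[x]: f(x) = (12x + 7)·a(x) + (5x^2 + 12x + 1);  a(x) = (5x)·(5x^2 + 12x + 1) + (8x + 7);  (5x^2 + 12x + 1) = (12x + 4)·(8x + 7) + (12). The last nonzero remainder is the constant 12 = gcd(f, a) in F_13. Back-substituting through the division chain expresses 12 = s(x)·a(x) + t(x)·f(x) with s(x) ≡ 8x^3 + 3x^2 + 5x + 2 (mod f), so (8x^3 + 3x^2 + 5x + 2)·a(x) ≡ 12 (mod f). Multiplying by 12^(-1) ≡ 12 in F_13 gives a(x)^(-1) ≡ 12·(8x^3 + 3x^2 + 5x + 2) ≡ 5x^3 + 10x^2 + 8x + 11 (mod f). Check: (12x^3 + 8x^2 + 7)·(5x^3 + 10x^2 + 8x + 11) = 8x^6 + 4x^5 + 7x^4 + 10x^3 + 2x^2 + 4x + 12 ≡ 1 (mod x^4 + 11x^3 + 9x^2 + 5x + 11).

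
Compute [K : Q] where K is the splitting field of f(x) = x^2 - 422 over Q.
[K : Q] = 2

f(x) = x^2 - 422 factors as (x - √422)(x + √422). The splitting field is K = Q(√422). Since 422 is squarefree and > 1, it is not a perfect square, so x^2 - 422 is irreducible over Q and [Q(√422) : Q] = 2. Hence [K : Q] = 2.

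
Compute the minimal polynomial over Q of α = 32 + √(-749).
m_α(x) = x^2 - 64x + 1773

From α - 32 = √(-749), squaring gives (α - 32)^2 = -749, i.e. α^2 - 64α + 1024 = -749, so α^2 - 64α + 1773 = 0. The discriminant of x^2 - 64x + 1773 is (-64)^2 - 4·(1773) = 4096 - 7092 = -2996, and 4·(-749) is not a perfect square in Q since -749 is squarefree and ≠ 1. Hence x^2 - 64x + 1773 is irreducible over Q and is the minimal polynomial of α.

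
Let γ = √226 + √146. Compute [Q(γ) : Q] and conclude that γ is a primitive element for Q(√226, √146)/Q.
[Q(γ) : Q] = 4 (equivalently, Q(γ) = Q(√226, √146))

Obviously Q(γ) ⊆ Q(√226, √146), and [Q(√226, √146):Q] = 4 (since 226, 146 are distinct squarefree integers > 1 with 32996 not a perfect square). To show equality we compute the minimal polynomial of γ. From γ = √226 + √146: γ^2 = 226 + 2√(32996) + 146 = 372 + 2√(32996), so γ^2 - 372 = 2√(32996); squaring, (γ^2 - 372)^2 = 4·32996, i.e. γ^4 - 744γ^2 + 138384 - 131984 = 0, i.e. γ^4 - 744γ^2 + 6400 = 0. So γ is a root of x^4 - 744x^2 + 6400. This polynomial is irreducible over Q: it has no rational root (each ±√226 ± √146 is irrational), and any factorization into two quadratics over Q would force √(32996) ∈ Q (pairing opposite roots) or √226, √146 ∈ Q (other pairings), all impossible. Hence [Q(γ):Q] = 4 = [Q(√226, √146):Q], so Q(γ) = Q(√226, √146).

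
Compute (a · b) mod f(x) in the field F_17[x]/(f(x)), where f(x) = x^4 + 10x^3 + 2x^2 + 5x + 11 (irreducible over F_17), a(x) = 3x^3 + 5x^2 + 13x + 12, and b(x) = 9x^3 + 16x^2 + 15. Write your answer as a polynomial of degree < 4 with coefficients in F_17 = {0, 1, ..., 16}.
a · b ≡ 14x^3 + 4x^2 + 6x + 13 (mod f(x))

Multiply in F_17[x]: a(x)·b(x) = (3x^3 + 5x^2 + 13x + 12)·(9x^3 + 16x^2 + 15) = 10x^6 + 8x^5 + 10x^4 + 4x^3 + 12x^2 + 8x + 10. This has degree ≥ 4, so divide by f(x) over F_17: 10x^6 + 8x^5 + 10x^4 + 4x^3 + 12x^2 + 8x + 10 = (10x^2 + 10x + 9)·(x^4 + 10x^3 + 2x^2 + 5x + 11) + (14x^3 + 4x^2 + 6x + 13). Hence a·b ≡ 14x^3 + 4x^2 + 6x + 13 (mod f). (F_17[x]/(f) is a field with 17^4 = 83521 elements since f is irreducible of degree 4.)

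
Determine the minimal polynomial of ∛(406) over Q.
m_α(x) = x^3 - 406

α satisfies α^3 = 406, so x^3 - 406 annihilates α. By the rational root test, a rational root p/q (in lowest terms) of x^3 - 406 would satisfy p^3 = 406 q^3, forcing q = 1 and p^3 = 406; but 406 is not a perfect cube, contradiction. A monic cubic over Q with no rational root is irreducible (any nontrivial factorization would include a linear factor). Hence x^3 - 406 is the minimal polynomial of α, and in particular [Q(α):Q] = 3.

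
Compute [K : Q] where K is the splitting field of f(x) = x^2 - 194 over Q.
[K : Q] = 2

f(x) = x^2 - 194 factors as (x - √194)(x + √194). The splitting field is K = Q(√194). Since 194 is squarefree and > 1, it is not a perfect square, so x^2 - 194 is irreducible over Q and [Q(√194) : Q] = 2. Hence [K : Q] = 2.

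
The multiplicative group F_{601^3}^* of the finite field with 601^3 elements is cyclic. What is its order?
|F_{601^3}^*| = 217081800

F_{601^3} has 601^3 = 217081801 elements; its multiplicative group consists of all nonzero elements, so |F_{601^3}^*| = 217081801 - 1 = 217081800. (It is cyclic since any finite subgroup of the multiplicative group of a field is cyclic.)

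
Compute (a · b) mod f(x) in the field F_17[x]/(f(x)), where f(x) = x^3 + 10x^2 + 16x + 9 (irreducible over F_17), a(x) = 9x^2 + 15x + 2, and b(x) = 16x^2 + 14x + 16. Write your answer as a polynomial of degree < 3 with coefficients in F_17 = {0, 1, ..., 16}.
a · b ≡ 16x^2 + 6x + 8 (mod f(x))

Multiply in F_17[x]: a(x)·b(x) = (9x^2 + 15x + 2)·(16x^2 + 14x + 16) = 8x^4 + 9x^3 + 12x^2 + 13x + 15. This has degree ≥ 3, so divide by f(x) over F_17: 8x^4 + 9x^3 + 12x^2 + 13x + 15 = (8x + 14)·(x^3 + 10x^2 + 16x + 9) + (16x^2 + 6x + 8). Hence a·b ≡ 16x^2 + 6x + 8 (mod f). (F_17[x]/(f) is a field with 17^3 = 4913 elements since f is irreducible of degree 3.)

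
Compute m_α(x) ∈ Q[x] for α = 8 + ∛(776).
m_α(x) = x^3 - 24x^2 + 192x - 1288

Set β = α - 8 = ∛(776), so β^3 = 776. Then (α - 8)^3 - 776 = 0, i.e. α is a root of g(x) = (x - 8)^3 - 776 = x^3 - 24x^2 + 192x - 1288. Since g(x) = h(x - 8) where h(x) = x^3 - 776, and h is irreducible over Q (because 776 is not a perfect cube, so h has no rational root, and a monic cubic with no rational root is irreducible), g is also irreducible (irreducibility is preserved under the substitution x → x - 8). Hence m_α(x) = x^3 - 24x^2 + 192x - 1288.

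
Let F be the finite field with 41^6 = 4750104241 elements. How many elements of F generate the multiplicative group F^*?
There are φ(4750104240) = 1083124224 primitive elements

F_q^* is cyclic of order q - 1 = 4750104240. A cyclic group of order m has exactly φ(m) generators. Here m = 4750104240 = 2^4 · 3^2 · 5 · 7 · 547 · 1723, so the number of primitive elements is φ(4750104240) = 1083124224.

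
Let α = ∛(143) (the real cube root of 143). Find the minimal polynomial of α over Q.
m_α(x) = x^3 - 143

α satisfies α^3 = 143, so x^3 - 143 annihilates α. By the rational root test, a rational root p/q (in lowest terms) of x^3 - 143 would satisfy p^3 = 143 q^3, forcing q = 1 and p^3 = 143; but 143 is not a perfect cube, contradiction. A monic cubic over Q with no rational root is irreducible (any nontrivial factorization would include a linear factor). Hence x^3 - 143 is the minimal polynomial of α, and in particular [Q(α):Q] = 3.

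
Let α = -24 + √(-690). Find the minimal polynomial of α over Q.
m_α(x) = x^2 + 48x + 1266

From α + 24 = √(-690), squaring gives (α + 24)^2 = -690, i.e. α^2 + 48α + 576 = -690, so α^2 + 48α + 1266 = 0. The discriminant of x^2 + 48x + 1266 is (48)^2 - 4·(1266) = 2304 - 5064 = -2760, and 4·(-690) is not a perfect square in Q since -690 is squarefree and ≠ 1. Hence x^2 + 48x + 1266 is irreducible over Q and is the minimal polynomial of α.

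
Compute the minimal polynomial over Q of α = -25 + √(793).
m_α(x) = x^2 + 50x - 168

From α + 25 = √(793), squaring gives (α + 25)^2 = 793, i.e. α^2 + 50α + 625 = 793, so α^2 + 50α - 168 = 0. The discriminant of x^2 + 50x - 168 is (50)^2 - 4·(-168) = 2500 + 672 = 3172, and 4·(793) is not a perfect square in Q since 793 is squarefree and ≠ 1. Hence x^2 + 50x - 168 is irreducible over Q and is the minimal polynomial of α.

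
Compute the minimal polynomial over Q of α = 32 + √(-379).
m_α(x) = x^2 - 64x + 1403

From α - 32 = √(-379), squaring gives (α - 32)^2 = -379, i.e. α^2 - 64α + 1024 = -379, so α^2 - 64α + 1403 = 0. The discriminant of x^2 - 64x + 1403 is (-64)^2 - 4·(1403) = 4096 - 5612 = -1516, and 4·(-379) is not a perfect square in Q since -379 is squarefree and ≠ 1. Hence x^2 - 64x + 1403 is irreducible over Q and is the minimal polynomial of α.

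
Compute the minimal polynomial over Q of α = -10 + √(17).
m_α(x) = x^2 + 20x + 83

From α + 10 = √(17), squaring gives (α + 10)^2 = 17, i.e. α^2 + 20α + 100 = 17, so α^2 + 20α + 83 = 0. The discriminant of x^2 + 20x + 83 is (20)^2 - 4·(83) = 400 - 332 = 68, and 4·(17) is not a perfect square in Q since 17 is squarefree and ≠ 1. Hence x^2 + 20x + 83 is irreducible over Q and is the minimal polynomial of α.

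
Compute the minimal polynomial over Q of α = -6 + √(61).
m_α(x) = x^2 + 12x - 25

From α + 6 = √(61), squaring gives (α + 6)^2 = 61, i.e. α^2 + 12α + 36 = 61, so α^2 + 12α - 25 = 0. The discriminant of x^2 + 12x - 25 is (12)^2 - 4·(-25) = 144 + 100 = 244, and 4·(61) is not a perfect square in Q since 61 is squarefree and ≠ 1. Hence x^2 + 12x - 25 is irreducible over Q and is the minimal polynomial of α.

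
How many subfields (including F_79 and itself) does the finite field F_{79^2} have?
F_{79^2} has 2 subfields

The subfields of F_{p^n} are exactly the fields F_{p^d} for d | n (each is the fixed field of the unique index-d subgroup of Gal(F_{p^n}/F_p) ≅ Z/nZ). The divisors of n = 2 are {1, 2}, giving 2 subfields: F_{79^1}, F_{79^2}.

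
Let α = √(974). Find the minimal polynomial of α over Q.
m_α(x) = x^2 - 974

α satisfies α^2 - 974 = 0, so x^2 - 974 annihilates α. Since d = 974 is squarefree and ≠ 1, it is not a perfect square in Q, so x^2 - 974 has no rational root and is therefore irreducible over Q (a degree-2 polynomial over a field is irreducible iff it has no root). Hence m_α(x) = x^2 - 974.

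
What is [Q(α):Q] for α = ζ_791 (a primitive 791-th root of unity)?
[Q(α):Q] = 672

The minimal polynomial of ζ_791 over Q is the 791-th cyclotomic polynomial Φ_791(x), which is irreducible over Q and has degree φ(791) = 672. Hence [Q(α):Q] = φ(791) = 672.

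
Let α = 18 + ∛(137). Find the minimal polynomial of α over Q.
m_α(x) = x^3 - 54x^2 + 972x - 5969

Set β = α - 18 = ∛(137), so β^3 = 137. Then (α - 18)^3 - 137 = 0, i.e. α is a root of g(x) = (x - 18)^3 - 137 = x^3 - 54x^2 + 972x - 5969. Since g(x) = h(x - 18) where h(x) = x^3 - 137, and h is irreducible over Q (because 137 is not a perfect cube, so h has no rational root, and a monic cubic with no rational root is irreducible), g is also irreducible (irreducibility is preserved under the substitution x → x - 18). Hence m_α(x) = x^3 - 54x^2 + 972x - 5969.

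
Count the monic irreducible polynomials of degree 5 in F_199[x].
There are 62415920160 monic irreducible polynomials of degree 5 over F_199

Each element of F_{199^5} that lies in no proper subfield is a root of exactly one monic irreducible of degree 5 over F_199, and each such polynomial has 5 distinct roots in F_{199^5}. By Möbius inversion the count is N_199(5) = (1/5) Σ_{d|5} μ(5/d) · 199^d = (1/5)(μ(5)·199^1 + μ(1)·199^5) = 312079600800/5 = 62415920160.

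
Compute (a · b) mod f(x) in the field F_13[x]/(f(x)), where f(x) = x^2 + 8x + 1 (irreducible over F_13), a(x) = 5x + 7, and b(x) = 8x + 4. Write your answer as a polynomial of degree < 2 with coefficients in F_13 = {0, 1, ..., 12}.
a · b ≡ 3x + 1 (mod f(x))

Multiply in F_13[x]: a(x)·b(x) = (5x + 7)·(8x + 4) = x^2 + 11x + 2. This has degree ≥ 2, so divide by f(x) over F_13: x^2 + 11x + 2 = (1)·(x^2 + 8x + 1) + (3x + 1). Hence a·b ≡ 3x + 1 (mod f). (F_13[x]/(f) is a field with 13^2 = 169 elements since f is irreducible of degree 2.)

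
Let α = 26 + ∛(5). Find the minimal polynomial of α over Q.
m_α(x) = x^3 - 78x^2 + 2028x - 17581

Set β = α - 26 = ∛(5), so β^3 = 5. Then (α - 26)^3 - 5 = 0, i.e. α is a root of g(x) = (x - 26)^3 - 5 = x^3 - 78x^2 + 2028x - 17581. Since g(x) = h(x - 26) where h(x) = x^3 - 5, and h is irreducible over Q (because 5 is not a perfect cube, so h has no rational root, and a monic cubic with no rational root is irreducible), g is also irreducible (irreducibility is preserved under the substitution x → x - 26). Hence m_α(x) = x^3 - 78x^2 + 2028x - 17581.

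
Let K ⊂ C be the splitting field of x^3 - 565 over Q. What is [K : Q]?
[K : Q] = 6

The roots of x^3 - 565 are ∛565, ω∛565, ω^2∛565 where ω = e^(2πi/3) is a primitive cube root of unity, so K = Q(∛565, ω). Now [Q(∛565):Q] = 3 (since 565 is not a perfect cube, x^3 - 565 is irreducible) and [Q(ω):Q] = 2. Both 2 and 3 divide [K:Q], and [K:Q] ≤ 3·2 = 6, so [K:Q] = 6. (Equivalently: Q(∛565) ⊂ R but ω ∉ R, so [K : Q(∛565)] = 2.)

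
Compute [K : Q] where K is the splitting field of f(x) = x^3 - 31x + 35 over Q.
[K : Q] = 6

By the rational root test, any rational root of the monic integer polynomial f(x) = x^3 - 31x + 35 must be an integer dividing the constant term 35, i.e. one of ±{1, 5, 7, 35}. Evaluating: f(1) = 5, f(-1) = 65, f(5) = 5, f(-5) = 65, f(7) = 161, f(-7) = -91, f(35) = 41825, f(-35) = -41755; none is 0, so f has no rational root and is therefore irreducible over Q (a cubic with no linear factor over a field is irreducible). For an irreducible cubic, the Galois group is A_3 or S_3 according as the discriminant disc(f) = -4a^3 - 27b^2 = -4·(-31)^3 - 27·(35)^2 = 86089 is or is not a square in Q. Here disc(f) = 86089 is not a perfect square in Q, so the Galois group of f over Q is not contained in A_3 and must be all of S_3. The splitting field has degree |S_3| = 6 over Q, so [K : Q] = 6.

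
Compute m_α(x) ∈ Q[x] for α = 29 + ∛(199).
m_α(x) = x^3 - 87x^2 + 2523x - 24588

Set β = α - 29 = ∛(199), so β^3 = 199. Then (α - 29)^3 - 199 = 0, i.e. α is a root of g(x) = (x - 29)^3 - 199 = x^3 - 87x^2 + 2523x - 24588. Since g(x) = h(x - 29) where h(x) = x^3 - 199, and h is irreducible over Q (because 199 is not a perfect cube, so h has no rational root, and a monic cubic with no rational root is irreducible), g is also irreducible (irreducibility is preserved under the substitution x → x - 29). Hence m_α(x) = x^3 - 87x^2 + 2523x - 24588.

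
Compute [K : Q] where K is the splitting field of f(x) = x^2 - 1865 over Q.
[K : Q] = 2

f(x) = x^2 - 1865 factors as (x - √1865)(x + √1865). The splitting field is K = Q(√1865). Since 1865 is squarefree and > 1, it is not a perfect square, so x^2 - 1865 is irreducible over Q and [Q(√1865) : Q] = 2. Hence [K : Q] = 2.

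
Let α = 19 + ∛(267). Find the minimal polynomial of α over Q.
m_α(x) = x^3 - 57x^2 + 1083x - 7126

Set β = α - 19 = ∛(267), so β^3 = 267. Then (α - 19)^3 - 267 = 0, i.e. α is a root of g(x) = (x - 19)^3 - 267 = x^3 - 57x^2 + 1083x - 7126. Since g(x) = h(x - 19) where h(x) = x^3 - 267, and h is irreducible over Q (because 267 is not a perfect cube, so h has no rational root, and a monic cubic with no rational root is irreducible), g is also irreducible (irreducibility is preserved under the substitution x → x - 19). Hence m_α(x) = x^3 - 57x^2 + 1083x - 7126.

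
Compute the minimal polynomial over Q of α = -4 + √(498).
m_α(x) = x^2 + 8x - 482

From α + 4 = √(498), squaring gives (α + 4)^2 = 498, i.e. α^2 + 8α + 16 = 498, so α^2 + 8α - 482 = 0. The discriminant of x^2 + 8x - 482 is (8)^2 - 4·(-482) = 64 + 1928 = 1992, and 4·(498) is not a perfect square in Q since 498 is squarefree and ≠ 1. Hence x^2 + 8x - 482 is irreducible over Q and is the minimal polynomial of α.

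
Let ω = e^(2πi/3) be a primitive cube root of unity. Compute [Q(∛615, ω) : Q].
[Q(∛615, ω) : Q] = 6

[Q(∛615):Q] = 3 (min poly x^3 - 615, irreducible since 615 is not a perfect cube). [Q(ω):Q] = 2 (min poly x^2 + x + 1). Since Q(∛615) ⊂ R and ω ∉ R, we have ω ∉ Q(∛615), so x^2 + x + 1 remains irreducible over Q(∛615) and [Q(∛615, ω) : Q(∛615)] = 2. By the tower law, [Q(∛615, ω) : Q] = 3 · 2 = 6. (In fact Q(∛615, ω) is the splitting field of x^3 - 615 over Q.)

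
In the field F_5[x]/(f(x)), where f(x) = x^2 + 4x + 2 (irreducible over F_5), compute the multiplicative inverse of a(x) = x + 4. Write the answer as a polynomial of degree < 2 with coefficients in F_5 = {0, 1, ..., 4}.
a(x)^(-1) ≡ 2x (mod f(x))

Since f is irreducible over F_5, F_5[x]/(f) is a field and a(x) ≠ 0 has an inverse. Apply the extended Euclidean algorithm to f(x) and a(x) in F_5[x]: f(x) = (x)·a(x) + (2). The last nonzero remainder is the constant 2 = gcd(f, a) in F_5. Back-substituting through the division chain expresses 2 = s(x)·a(x) + t(x)·f(x) with s(x) ≡ 4x (mod f), so (4x)·a(x) ≡ 2 (mod f). Multiplying by 2^(-1) ≡ 3 in F_5 gives a(x)^(-1) ≡ 3·(4x) ≡ 2x (mod f). Check: (x + 4)·(2x) = 2x^2 + 3x ≡ 1 (mod x^2 + 4x + 2).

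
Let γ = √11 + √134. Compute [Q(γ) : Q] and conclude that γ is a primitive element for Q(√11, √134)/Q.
[Q(γ) : Q] = 4 (equivalently, Q(γ) = Q(√11, √134))

Obviously Q(γ) ⊆ Q(√11, √134), and [Q(√11, √134):Q] = 4 (since 11, 134 are distinct squarefree integers > 1 with 1474 not a perfect square). To show equality we compute the minimal polynomial of γ. From γ = √11 + √134: γ^2 = 11 + 2√(1474) + 134 = 145 + 2√(1474), so γ^2 - 145 = 2√(1474); squaring, (γ^2 - 145)^2 = 4·1474, i.e. γ^4 - 290γ^2 + 21025 - 5896 = 0, i.e. γ^4 - 290γ^2 + 15129 = 0. So γ is a root of x^4 - 290x^2 + 15129. This polynomial is irreducible over Q: it has no rational root (each ±√11 ± √134 is irrational), and any factorization into two quadratics over Q would force √(1474) ∈ Q (pairing opposite roots) or √11, √134 ∈ Q (other pairings), all impossible. Hence [Q(γ):Q] = 4 = [Q(√11, √134):Q], so Q(γ) = Q(√11, √134).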